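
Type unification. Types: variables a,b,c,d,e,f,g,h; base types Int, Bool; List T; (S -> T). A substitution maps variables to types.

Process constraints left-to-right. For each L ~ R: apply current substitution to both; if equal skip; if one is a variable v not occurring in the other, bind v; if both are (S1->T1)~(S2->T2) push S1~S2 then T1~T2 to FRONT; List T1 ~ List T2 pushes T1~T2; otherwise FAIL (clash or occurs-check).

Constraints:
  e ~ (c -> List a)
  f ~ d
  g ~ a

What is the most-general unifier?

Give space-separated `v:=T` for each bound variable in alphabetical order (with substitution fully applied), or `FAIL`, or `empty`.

Answer: e:=(c -> List a) f:=d g:=a

Derivation:
step 1: unify e ~ (c -> List a)  [subst: {-} | 2 pending]
  bind e := (c -> List a)
step 2: unify f ~ d  [subst: {e:=(c -> List a)} | 1 pending]
  bind f := d
step 3: unify g ~ a  [subst: {e:=(c -> List a), f:=d} | 0 pending]
  bind g := a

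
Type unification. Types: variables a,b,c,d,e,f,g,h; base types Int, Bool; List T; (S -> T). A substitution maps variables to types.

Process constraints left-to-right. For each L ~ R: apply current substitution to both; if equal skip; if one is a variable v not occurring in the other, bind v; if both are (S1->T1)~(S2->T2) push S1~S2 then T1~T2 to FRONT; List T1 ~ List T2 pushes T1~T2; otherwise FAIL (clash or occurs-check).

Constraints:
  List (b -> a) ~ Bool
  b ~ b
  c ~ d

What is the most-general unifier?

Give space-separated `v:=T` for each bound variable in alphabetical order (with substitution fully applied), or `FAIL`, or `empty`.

step 1: unify List (b -> a) ~ Bool  [subst: {-} | 2 pending]
  clash: List (b -> a) vs Bool

Answer: FAIL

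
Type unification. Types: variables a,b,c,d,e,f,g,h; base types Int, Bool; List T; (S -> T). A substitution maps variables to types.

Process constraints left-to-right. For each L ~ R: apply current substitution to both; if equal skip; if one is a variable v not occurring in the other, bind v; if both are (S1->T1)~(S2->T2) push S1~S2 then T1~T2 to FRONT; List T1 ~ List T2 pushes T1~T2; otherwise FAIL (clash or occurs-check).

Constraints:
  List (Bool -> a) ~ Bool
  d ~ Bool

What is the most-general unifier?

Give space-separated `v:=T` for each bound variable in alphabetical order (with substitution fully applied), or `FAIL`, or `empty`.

step 1: unify List (Bool -> a) ~ Bool  [subst: {-} | 1 pending]
  clash: List (Bool -> a) vs Bool

Answer: FAIL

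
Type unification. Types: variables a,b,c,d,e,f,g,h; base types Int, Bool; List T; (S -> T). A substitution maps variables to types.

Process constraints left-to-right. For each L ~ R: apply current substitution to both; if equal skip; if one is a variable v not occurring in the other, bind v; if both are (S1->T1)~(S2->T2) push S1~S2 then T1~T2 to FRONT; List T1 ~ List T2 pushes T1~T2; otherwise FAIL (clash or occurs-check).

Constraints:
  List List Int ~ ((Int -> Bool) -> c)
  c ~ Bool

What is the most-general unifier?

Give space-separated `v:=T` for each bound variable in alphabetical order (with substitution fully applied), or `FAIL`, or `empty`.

Answer: FAIL

Derivation:
step 1: unify List List Int ~ ((Int -> Bool) -> c)  [subst: {-} | 1 pending]
  clash: List List Int vs ((Int -> Bool) -> c)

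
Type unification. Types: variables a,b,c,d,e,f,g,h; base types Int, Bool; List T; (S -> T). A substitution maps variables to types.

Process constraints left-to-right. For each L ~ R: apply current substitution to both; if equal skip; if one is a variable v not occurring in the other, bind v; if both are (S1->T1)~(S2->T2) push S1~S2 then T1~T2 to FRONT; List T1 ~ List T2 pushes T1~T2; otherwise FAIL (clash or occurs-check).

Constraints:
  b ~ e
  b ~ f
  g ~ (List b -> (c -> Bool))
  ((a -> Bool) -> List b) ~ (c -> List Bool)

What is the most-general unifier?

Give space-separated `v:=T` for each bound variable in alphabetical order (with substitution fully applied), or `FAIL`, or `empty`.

Answer: b:=Bool c:=(a -> Bool) e:=Bool f:=Bool g:=(List Bool -> ((a -> Bool) -> Bool))

Derivation:
step 1: unify b ~ e  [subst: {-} | 3 pending]
  bind b := e
step 2: unify e ~ f  [subst: {b:=e} | 2 pending]
  bind e := f
step 3: unify g ~ (List f -> (c -> Bool))  [subst: {b:=e, e:=f} | 1 pending]
  bind g := (List f -> (c -> Bool))
step 4: unify ((a -> Bool) -> List f) ~ (c -> List Bool)  [subst: {b:=e, e:=f, g:=(List f -> (c -> Bool))} | 0 pending]
  -> decompose arrow: push (a -> Bool)~c, List f~List Bool
step 5: unify (a -> Bool) ~ c  [subst: {b:=e, e:=f, g:=(List f -> (c -> Bool))} | 1 pending]
  bind c := (a -> Bool)
step 6: unify List f ~ List Bool  [subst: {b:=e, e:=f, g:=(List f -> (c -> Bool)), c:=(a -> Bool)} | 0 pending]
  -> decompose List: push f~Bool
step 7: unify f ~ Bool  [subst: {b:=e, e:=f, g:=(List f -> (c -> Bool)), c:=(a -> Bool)} | 0 pending]
  bind f := Bool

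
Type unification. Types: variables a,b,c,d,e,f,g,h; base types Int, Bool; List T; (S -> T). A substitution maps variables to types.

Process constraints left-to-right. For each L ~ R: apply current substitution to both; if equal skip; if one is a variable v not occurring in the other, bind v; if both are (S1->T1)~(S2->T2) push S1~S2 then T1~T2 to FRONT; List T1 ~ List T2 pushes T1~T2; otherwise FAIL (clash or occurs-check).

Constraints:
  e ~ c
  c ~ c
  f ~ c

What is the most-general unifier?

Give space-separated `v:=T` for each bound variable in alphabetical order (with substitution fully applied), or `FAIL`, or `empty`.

Answer: e:=c f:=c

Derivation:
step 1: unify e ~ c  [subst: {-} | 2 pending]
  bind e := c
step 2: unify c ~ c  [subst: {e:=c} | 1 pending]
  -> identical, skip
step 3: unify f ~ c  [subst: {e:=c} | 0 pending]
  bind f := c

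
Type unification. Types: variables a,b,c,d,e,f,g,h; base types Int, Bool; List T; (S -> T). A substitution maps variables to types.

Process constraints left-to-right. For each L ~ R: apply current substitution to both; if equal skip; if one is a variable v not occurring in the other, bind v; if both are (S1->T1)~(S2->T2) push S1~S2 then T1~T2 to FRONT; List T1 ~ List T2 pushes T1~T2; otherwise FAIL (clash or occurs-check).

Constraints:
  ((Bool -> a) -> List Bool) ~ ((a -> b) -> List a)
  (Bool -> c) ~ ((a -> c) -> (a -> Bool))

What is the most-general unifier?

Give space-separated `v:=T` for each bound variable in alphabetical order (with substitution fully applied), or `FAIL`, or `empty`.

Answer: FAIL

Derivation:
step 1: unify ((Bool -> a) -> List Bool) ~ ((a -> b) -> List a)  [subst: {-} | 1 pending]
  -> decompose arrow: push (Bool -> a)~(a -> b), List Bool~List a
step 2: unify (Bool -> a) ~ (a -> b)  [subst: {-} | 2 pending]
  -> decompose arrow: push Bool~a, a~b
step 3: unify Bool ~ a  [subst: {-} | 3 pending]
  bind a := Bool
step 4: unify Bool ~ b  [subst: {a:=Bool} | 2 pending]
  bind b := Bool
step 5: unify List Bool ~ List Bool  [subst: {a:=Bool, b:=Bool} | 1 pending]
  -> identical, skip
step 6: unify (Bool -> c) ~ ((Bool -> c) -> (Bool -> Bool))  [subst: {a:=Bool, b:=Bool} | 0 pending]
  -> decompose arrow: push Bool~(Bool -> c), c~(Bool -> Bool)
step 7: unify Bool ~ (Bool -> c)  [subst: {a:=Bool, b:=Bool} | 1 pending]
  clash: Bool vs (Bool -> c)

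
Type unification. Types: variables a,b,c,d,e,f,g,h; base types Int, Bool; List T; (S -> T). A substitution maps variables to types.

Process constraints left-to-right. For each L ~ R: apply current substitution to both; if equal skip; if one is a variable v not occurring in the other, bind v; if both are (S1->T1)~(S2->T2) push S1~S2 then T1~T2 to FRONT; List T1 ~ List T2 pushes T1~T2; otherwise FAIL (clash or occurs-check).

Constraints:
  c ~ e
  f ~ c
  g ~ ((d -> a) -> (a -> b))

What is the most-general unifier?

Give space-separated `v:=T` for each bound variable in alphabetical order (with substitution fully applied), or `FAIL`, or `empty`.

step 1: unify c ~ e  [subst: {-} | 2 pending]
  bind c := e
step 2: unify f ~ e  [subst: {c:=e} | 1 pending]
  bind f := e
step 3: unify g ~ ((d -> a) -> (a -> b))  [subst: {c:=e, f:=e} | 0 pending]
  bind g := ((d -> a) -> (a -> b))

Answer: c:=e f:=e g:=((d -> a) -> (a -> b))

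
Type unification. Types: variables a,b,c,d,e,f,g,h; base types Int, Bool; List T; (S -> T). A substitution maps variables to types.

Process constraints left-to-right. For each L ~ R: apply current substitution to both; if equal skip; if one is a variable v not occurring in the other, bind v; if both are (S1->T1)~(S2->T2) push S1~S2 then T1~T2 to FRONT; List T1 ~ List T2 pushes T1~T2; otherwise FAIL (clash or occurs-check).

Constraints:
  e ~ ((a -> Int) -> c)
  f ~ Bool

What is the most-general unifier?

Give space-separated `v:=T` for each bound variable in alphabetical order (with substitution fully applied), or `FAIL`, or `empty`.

step 1: unify e ~ ((a -> Int) -> c)  [subst: {-} | 1 pending]
  bind e := ((a -> Int) -> c)
step 2: unify f ~ Bool  [subst: {e:=((a -> Int) -> c)} | 0 pending]
  bind f := Bool

Answer: e:=((a -> Int) -> c) f:=Bool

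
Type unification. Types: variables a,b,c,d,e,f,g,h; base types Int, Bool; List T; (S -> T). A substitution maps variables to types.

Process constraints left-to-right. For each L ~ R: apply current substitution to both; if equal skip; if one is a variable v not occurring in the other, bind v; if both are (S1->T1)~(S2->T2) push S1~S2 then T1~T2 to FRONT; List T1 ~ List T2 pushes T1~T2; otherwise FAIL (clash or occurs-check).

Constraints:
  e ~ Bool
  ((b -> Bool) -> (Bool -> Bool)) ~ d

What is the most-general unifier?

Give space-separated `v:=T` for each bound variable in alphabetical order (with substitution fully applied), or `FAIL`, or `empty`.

Answer: d:=((b -> Bool) -> (Bool -> Bool)) e:=Bool

Derivation:
step 1: unify e ~ Bool  [subst: {-} | 1 pending]
  bind e := Bool
step 2: unify ((b -> Bool) -> (Bool -> Bool)) ~ d  [subst: {e:=Bool} | 0 pending]
  bind d := ((b -> Bool) -> (Bool -> Bool))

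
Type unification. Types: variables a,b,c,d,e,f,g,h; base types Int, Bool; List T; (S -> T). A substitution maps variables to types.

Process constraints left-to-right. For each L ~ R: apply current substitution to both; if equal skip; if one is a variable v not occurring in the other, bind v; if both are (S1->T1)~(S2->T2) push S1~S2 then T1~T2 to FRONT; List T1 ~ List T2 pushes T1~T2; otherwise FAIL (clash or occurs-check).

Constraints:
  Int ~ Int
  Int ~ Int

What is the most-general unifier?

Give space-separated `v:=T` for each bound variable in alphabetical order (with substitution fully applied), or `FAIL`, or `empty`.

Answer: empty

Derivation:
step 1: unify Int ~ Int  [subst: {-} | 1 pending]
  -> identical, skip
step 2: unify Int ~ Int  [subst: {-} | 0 pending]
  -> identical, skip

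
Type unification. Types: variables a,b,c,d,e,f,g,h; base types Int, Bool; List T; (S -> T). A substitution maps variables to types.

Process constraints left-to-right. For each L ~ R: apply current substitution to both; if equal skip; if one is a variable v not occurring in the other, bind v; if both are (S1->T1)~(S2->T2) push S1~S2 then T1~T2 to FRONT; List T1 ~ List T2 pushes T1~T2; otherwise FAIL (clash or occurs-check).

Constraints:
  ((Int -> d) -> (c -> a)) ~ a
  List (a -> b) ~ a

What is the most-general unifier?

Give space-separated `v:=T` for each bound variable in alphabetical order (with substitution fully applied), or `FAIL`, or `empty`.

step 1: unify ((Int -> d) -> (c -> a)) ~ a  [subst: {-} | 1 pending]
  occurs-check fail

Answer: FAIL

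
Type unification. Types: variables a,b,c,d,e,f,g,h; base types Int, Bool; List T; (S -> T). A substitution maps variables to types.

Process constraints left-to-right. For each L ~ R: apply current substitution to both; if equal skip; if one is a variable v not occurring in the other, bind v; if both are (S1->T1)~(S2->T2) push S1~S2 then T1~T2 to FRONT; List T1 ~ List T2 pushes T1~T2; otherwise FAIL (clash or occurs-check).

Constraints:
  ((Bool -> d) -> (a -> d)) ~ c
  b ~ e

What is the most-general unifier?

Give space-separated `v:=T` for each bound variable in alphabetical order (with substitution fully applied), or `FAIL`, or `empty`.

step 1: unify ((Bool -> d) -> (a -> d)) ~ c  [subst: {-} | 1 pending]
  bind c := ((Bool -> d) -> (a -> d))
step 2: unify b ~ e  [subst: {c:=((Bool -> d) -> (a -> d))} | 0 pending]
  bind b := e

Answer: b:=e c:=((Bool -> d) -> (a -> d))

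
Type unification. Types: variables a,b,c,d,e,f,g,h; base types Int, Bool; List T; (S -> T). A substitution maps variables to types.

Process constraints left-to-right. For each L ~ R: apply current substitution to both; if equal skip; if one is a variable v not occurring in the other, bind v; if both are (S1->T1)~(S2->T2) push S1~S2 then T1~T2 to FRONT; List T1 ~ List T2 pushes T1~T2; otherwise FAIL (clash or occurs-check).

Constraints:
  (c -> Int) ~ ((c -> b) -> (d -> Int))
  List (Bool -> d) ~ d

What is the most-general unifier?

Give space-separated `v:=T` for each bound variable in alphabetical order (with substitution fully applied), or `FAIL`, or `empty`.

step 1: unify (c -> Int) ~ ((c -> b) -> (d -> Int))  [subst: {-} | 1 pending]
  -> decompose arrow: push c~(c -> b), Int~(d -> Int)
step 2: unify c ~ (c -> b)  [subst: {-} | 2 pending]
  occurs-check fail: c in (c -> b)

Answer: FAIL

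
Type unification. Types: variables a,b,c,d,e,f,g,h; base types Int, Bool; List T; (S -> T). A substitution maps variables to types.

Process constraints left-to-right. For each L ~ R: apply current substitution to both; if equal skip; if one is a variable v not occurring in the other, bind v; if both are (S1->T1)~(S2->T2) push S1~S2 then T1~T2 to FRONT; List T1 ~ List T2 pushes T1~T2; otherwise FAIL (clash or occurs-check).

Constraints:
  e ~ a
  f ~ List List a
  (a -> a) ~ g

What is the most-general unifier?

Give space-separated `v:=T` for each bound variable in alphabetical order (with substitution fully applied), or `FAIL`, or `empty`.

Answer: e:=a f:=List List a g:=(a -> a)

Derivation:
step 1: unify e ~ a  [subst: {-} | 2 pending]
  bind e := a
step 2: unify f ~ List List a  [subst: {e:=a} | 1 pending]
  bind f := List List a
step 3: unify (a -> a) ~ g  [subst: {e:=a, f:=List List a} | 0 pending]
  bind g := (a -> a)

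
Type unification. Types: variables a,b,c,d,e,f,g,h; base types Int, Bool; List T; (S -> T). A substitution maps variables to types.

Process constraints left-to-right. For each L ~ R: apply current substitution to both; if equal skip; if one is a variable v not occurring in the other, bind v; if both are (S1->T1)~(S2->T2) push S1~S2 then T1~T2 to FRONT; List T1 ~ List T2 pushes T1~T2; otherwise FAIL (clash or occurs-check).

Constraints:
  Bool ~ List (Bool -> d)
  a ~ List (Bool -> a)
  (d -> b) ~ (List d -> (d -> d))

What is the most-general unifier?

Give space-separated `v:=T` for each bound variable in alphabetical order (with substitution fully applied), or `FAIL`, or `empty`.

step 1: unify Bool ~ List (Bool -> d)  [subst: {-} | 2 pending]
  clash: Bool vs List (Bool -> d)

Answer: FAIL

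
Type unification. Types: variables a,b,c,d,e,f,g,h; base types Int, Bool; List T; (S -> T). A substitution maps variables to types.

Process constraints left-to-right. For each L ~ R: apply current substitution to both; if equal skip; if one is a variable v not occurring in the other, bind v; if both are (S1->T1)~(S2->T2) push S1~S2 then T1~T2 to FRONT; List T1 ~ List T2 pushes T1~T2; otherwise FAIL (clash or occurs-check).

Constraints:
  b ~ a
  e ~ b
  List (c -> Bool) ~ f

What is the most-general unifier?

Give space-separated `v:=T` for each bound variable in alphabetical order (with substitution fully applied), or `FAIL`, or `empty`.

step 1: unify b ~ a  [subst: {-} | 2 pending]
  bind b := a
step 2: unify e ~ a  [subst: {b:=a} | 1 pending]
  bind e := a
step 3: unify List (c -> Bool) ~ f  [subst: {b:=a, e:=a} | 0 pending]
  bind f := List (c -> Bool)

Answer: b:=a e:=a f:=List (c -> Bool)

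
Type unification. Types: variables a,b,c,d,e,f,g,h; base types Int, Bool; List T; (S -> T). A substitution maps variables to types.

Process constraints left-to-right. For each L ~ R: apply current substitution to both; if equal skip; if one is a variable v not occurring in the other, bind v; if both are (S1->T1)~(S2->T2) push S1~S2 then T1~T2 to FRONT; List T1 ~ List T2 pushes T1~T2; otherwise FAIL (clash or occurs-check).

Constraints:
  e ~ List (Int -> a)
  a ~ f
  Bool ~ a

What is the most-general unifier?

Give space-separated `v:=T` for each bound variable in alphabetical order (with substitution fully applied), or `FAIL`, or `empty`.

Answer: a:=Bool e:=List (Int -> Bool) f:=Bool

Derivation:
step 1: unify e ~ List (Int -> a)  [subst: {-} | 2 pending]
  bind e := List (Int -> a)
step 2: unify a ~ f  [subst: {e:=List (Int -> a)} | 1 pending]
  bind a := f
step 3: unify Bool ~ f  [subst: {e:=List (Int -> a), a:=f} | 0 pending]
  bind f := Bool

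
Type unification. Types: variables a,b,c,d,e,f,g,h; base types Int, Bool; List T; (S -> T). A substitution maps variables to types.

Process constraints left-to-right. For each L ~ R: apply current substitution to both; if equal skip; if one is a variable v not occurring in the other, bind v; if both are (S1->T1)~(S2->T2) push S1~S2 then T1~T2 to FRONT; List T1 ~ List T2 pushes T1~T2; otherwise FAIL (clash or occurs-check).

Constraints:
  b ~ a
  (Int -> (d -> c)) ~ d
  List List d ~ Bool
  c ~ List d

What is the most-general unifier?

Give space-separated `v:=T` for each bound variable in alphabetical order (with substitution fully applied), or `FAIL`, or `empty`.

step 1: unify b ~ a  [subst: {-} | 3 pending]
  bind b := a
step 2: unify (Int -> (d -> c)) ~ d  [subst: {b:=a} | 2 pending]
  occurs-check fail

Answer: FAIL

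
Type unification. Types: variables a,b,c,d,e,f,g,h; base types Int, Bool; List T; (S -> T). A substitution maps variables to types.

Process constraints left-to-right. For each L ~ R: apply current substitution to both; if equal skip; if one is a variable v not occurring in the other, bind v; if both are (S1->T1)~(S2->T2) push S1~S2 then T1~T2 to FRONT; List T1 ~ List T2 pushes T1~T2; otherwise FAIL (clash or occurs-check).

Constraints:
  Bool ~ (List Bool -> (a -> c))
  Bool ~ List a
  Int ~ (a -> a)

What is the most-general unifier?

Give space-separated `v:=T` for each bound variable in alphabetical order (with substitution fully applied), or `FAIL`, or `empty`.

Answer: FAIL

Derivation:
step 1: unify Bool ~ (List Bool -> (a -> c))  [subst: {-} | 2 pending]
  clash: Bool vs (List Bool -> (a -> c))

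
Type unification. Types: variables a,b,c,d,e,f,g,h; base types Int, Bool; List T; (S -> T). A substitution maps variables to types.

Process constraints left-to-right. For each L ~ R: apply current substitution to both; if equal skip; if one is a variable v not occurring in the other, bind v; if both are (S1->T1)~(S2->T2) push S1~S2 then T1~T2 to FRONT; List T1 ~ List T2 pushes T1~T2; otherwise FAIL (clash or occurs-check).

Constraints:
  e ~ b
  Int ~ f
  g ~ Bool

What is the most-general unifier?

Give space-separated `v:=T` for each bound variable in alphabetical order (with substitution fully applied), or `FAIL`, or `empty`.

step 1: unify e ~ b  [subst: {-} | 2 pending]
  bind e := b
step 2: unify Int ~ f  [subst: {e:=b} | 1 pending]
  bind f := Int
step 3: unify g ~ Bool  [subst: {e:=b, f:=Int} | 0 pending]
  bind g := Bool

Answer: e:=b f:=Int g:=Bool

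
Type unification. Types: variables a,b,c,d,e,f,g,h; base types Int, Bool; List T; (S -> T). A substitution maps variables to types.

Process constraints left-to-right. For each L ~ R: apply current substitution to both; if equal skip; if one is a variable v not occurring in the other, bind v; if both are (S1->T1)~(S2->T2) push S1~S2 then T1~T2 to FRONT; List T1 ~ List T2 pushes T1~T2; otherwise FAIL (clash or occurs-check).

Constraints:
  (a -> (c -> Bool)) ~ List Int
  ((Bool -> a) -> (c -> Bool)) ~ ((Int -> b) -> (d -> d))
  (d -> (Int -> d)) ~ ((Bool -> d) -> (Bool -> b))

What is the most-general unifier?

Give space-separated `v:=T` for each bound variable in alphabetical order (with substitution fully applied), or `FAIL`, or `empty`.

step 1: unify (a -> (c -> Bool)) ~ List Int  [subst: {-} | 2 pending]
  clash: (a -> (c -> Bool)) vs List Int

Answer: FAIL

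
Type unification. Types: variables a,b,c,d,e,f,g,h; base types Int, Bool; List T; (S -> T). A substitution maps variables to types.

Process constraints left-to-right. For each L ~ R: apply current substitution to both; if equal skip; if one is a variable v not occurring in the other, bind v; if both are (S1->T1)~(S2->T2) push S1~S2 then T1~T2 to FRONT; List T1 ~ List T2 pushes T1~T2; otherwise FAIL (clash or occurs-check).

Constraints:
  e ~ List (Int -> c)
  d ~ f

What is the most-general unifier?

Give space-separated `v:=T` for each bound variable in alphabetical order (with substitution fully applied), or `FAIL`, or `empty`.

Answer: d:=f e:=List (Int -> c)

Derivation:
step 1: unify e ~ List (Int -> c)  [subst: {-} | 1 pending]
  bind e := List (Int -> c)
step 2: unify d ~ f  [subst: {e:=List (Int -> c)} | 0 pending]
  bind d := f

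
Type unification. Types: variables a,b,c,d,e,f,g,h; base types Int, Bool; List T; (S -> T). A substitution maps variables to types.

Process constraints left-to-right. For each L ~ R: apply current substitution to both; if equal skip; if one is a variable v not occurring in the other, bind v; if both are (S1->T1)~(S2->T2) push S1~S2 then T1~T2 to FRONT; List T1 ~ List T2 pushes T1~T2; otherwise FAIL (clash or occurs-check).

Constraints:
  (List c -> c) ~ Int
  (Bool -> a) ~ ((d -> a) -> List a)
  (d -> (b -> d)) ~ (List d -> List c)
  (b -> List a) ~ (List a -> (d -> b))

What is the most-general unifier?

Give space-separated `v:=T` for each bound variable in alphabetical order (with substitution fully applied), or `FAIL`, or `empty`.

step 1: unify (List c -> c) ~ Int  [subst: {-} | 3 pending]
  clash: (List c -> c) vs Int

Answer: FAIL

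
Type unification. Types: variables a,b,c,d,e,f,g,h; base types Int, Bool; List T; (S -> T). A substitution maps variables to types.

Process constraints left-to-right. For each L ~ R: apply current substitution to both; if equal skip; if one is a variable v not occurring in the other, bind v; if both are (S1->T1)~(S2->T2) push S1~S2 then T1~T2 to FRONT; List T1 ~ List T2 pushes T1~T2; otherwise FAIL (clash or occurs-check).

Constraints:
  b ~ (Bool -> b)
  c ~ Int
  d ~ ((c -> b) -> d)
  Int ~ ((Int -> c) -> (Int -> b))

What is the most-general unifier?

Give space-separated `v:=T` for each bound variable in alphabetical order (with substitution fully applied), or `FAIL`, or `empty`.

step 1: unify b ~ (Bool -> b)  [subst: {-} | 3 pending]
  occurs-check fail: b in (Bool -> b)

Answer: FAIL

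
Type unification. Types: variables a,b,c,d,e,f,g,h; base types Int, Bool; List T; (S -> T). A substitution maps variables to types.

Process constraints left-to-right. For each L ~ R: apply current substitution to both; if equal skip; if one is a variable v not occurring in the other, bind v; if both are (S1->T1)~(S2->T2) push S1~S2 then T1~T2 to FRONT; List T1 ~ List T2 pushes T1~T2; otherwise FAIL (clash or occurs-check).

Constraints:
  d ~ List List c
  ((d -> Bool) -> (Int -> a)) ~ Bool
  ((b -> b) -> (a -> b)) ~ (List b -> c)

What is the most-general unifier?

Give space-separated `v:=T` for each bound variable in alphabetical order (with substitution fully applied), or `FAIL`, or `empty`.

step 1: unify d ~ List List c  [subst: {-} | 2 pending]
  bind d := List List c
step 2: unify ((List List c -> Bool) -> (Int -> a)) ~ Bool  [subst: {d:=List List c} | 1 pending]
  clash: ((List List c -> Bool) -> (Int -> a)) vs Bool

Answer: FAIL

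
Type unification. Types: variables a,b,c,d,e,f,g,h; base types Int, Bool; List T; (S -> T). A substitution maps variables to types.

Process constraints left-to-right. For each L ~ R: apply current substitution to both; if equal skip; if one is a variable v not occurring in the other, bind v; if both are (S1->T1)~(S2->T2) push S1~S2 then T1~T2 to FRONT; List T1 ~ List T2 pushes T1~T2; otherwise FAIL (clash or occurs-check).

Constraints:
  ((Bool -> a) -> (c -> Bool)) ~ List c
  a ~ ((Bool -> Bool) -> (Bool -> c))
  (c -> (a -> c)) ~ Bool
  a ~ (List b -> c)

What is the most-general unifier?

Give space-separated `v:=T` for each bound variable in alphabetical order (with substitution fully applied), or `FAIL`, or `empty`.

step 1: unify ((Bool -> a) -> (c -> Bool)) ~ List c  [subst: {-} | 3 pending]
  clash: ((Bool -> a) -> (c -> Bool)) vs List c

Answer: FAIL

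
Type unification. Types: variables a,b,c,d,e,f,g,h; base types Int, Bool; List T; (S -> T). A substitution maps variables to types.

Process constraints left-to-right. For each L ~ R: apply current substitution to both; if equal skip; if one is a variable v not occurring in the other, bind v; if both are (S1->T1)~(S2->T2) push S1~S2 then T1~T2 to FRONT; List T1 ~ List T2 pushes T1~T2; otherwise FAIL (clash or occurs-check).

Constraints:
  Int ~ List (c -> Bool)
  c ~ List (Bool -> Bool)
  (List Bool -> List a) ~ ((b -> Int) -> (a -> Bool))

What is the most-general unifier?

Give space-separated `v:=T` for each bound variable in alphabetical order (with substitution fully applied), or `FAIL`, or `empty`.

step 1: unify Int ~ List (c -> Bool)  [subst: {-} | 2 pending]
  clash: Int vs List (c -> Bool)

Answer: FAIL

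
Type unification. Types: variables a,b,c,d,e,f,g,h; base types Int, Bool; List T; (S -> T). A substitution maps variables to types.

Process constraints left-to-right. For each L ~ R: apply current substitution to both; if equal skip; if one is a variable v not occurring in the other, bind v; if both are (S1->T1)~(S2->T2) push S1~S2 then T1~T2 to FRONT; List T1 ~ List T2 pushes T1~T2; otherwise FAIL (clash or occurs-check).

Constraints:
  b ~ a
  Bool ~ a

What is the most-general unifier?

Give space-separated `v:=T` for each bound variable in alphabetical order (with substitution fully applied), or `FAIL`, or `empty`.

step 1: unify b ~ a  [subst: {-} | 1 pending]
  bind b := a
step 2: unify Bool ~ a  [subst: {b:=a} | 0 pending]
  bind a := Bool

Answer: a:=Bool b:=Bool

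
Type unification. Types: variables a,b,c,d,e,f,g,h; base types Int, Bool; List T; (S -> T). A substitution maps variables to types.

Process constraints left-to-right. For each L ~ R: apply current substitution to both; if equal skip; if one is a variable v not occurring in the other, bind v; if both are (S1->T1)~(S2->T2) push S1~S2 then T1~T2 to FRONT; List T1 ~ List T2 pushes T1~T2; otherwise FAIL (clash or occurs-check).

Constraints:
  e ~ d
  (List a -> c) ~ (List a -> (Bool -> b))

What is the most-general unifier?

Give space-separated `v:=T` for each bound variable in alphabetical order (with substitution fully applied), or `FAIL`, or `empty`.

Answer: c:=(Bool -> b) e:=d

Derivation:
step 1: unify e ~ d  [subst: {-} | 1 pending]
  bind e := d
step 2: unify (List a -> c) ~ (List a -> (Bool -> b))  [subst: {e:=d} | 0 pending]
  -> decompose arrow: push List a~List a, c~(Bool -> b)
step 3: unify List a ~ List a  [subst: {e:=d} | 1 pending]
  -> identical, skip
step 4: unify c ~ (Bool -> b)  [subst: {e:=d} | 0 pending]
  bind c := (Bool -> b)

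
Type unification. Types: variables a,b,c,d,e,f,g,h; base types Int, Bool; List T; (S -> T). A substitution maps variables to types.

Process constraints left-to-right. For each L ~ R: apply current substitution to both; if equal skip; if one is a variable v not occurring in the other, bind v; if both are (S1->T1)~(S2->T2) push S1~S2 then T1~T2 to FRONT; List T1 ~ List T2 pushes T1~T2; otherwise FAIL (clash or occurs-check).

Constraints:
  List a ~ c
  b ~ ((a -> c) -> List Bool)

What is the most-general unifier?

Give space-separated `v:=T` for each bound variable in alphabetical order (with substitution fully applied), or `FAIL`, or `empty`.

Answer: b:=((a -> List a) -> List Bool) c:=List a

Derivation:
step 1: unify List a ~ c  [subst: {-} | 1 pending]
  bind c := List a
step 2: unify b ~ ((a -> List a) -> List Bool)  [subst: {c:=List a} | 0 pending]
  bind b := ((a -> List a) -> List Bool)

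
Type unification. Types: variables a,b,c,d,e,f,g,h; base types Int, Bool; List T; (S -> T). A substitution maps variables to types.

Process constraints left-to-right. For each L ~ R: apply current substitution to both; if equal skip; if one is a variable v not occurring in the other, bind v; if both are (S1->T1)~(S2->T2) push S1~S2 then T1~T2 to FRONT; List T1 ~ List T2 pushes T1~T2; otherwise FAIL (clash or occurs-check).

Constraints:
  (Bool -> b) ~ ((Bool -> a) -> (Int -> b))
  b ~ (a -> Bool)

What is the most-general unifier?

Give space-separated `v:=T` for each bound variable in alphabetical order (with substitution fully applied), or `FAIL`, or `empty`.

Answer: FAIL

Derivation:
step 1: unify (Bool -> b) ~ ((Bool -> a) -> (Int -> b))  [subst: {-} | 1 pending]
  -> decompose arrow: push Bool~(Bool -> a), b~(Int -> b)
step 2: unify Bool ~ (Bool -> a)  [subst: {-} | 2 pending]
  clash: Bool vs (Bool -> a)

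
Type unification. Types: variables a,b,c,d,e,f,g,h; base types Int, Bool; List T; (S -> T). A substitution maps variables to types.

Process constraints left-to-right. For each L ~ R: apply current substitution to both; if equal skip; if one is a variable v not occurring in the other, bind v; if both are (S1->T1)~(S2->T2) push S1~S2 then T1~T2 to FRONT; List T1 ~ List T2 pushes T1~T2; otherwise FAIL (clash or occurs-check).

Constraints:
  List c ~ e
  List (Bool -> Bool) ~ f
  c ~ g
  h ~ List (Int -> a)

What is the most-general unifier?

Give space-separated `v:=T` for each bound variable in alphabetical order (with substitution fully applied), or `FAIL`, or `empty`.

Answer: c:=g e:=List g f:=List (Bool -> Bool) h:=List (Int -> a)

Derivation:
step 1: unify List c ~ e  [subst: {-} | 3 pending]
  bind e := List c
step 2: unify List (Bool -> Bool) ~ f  [subst: {e:=List c} | 2 pending]
  bind f := List (Bool -> Bool)
step 3: unify c ~ g  [subst: {e:=List c, f:=List (Bool -> Bool)} | 1 pending]
  bind c := g
step 4: unify h ~ List (Int -> a)  [subst: {e:=List c, f:=List (Bool -> Bool), c:=g} | 0 pending]
  bind h := List (Int -> a)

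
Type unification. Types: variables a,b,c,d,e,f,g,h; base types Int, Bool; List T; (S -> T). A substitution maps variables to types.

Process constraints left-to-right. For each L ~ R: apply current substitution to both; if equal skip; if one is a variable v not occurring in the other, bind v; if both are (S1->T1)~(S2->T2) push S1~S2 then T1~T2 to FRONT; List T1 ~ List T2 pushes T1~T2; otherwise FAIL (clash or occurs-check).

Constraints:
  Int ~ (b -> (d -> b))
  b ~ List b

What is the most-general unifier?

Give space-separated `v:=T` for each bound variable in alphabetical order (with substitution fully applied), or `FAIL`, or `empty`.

step 1: unify Int ~ (b -> (d -> b))  [subst: {-} | 1 pending]
  clash: Int vs (b -> (d -> b))

Answer: FAIL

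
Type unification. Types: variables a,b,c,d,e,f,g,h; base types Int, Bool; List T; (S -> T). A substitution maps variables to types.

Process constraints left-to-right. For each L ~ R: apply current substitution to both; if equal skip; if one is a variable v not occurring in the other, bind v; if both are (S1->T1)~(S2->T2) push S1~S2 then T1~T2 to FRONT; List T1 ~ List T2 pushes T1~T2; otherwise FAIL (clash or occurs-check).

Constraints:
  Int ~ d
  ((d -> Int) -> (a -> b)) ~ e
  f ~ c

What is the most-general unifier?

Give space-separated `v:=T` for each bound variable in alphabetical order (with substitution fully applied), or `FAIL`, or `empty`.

step 1: unify Int ~ d  [subst: {-} | 2 pending]
  bind d := Int
step 2: unify ((Int -> Int) -> (a -> b)) ~ e  [subst: {d:=Int} | 1 pending]
  bind e := ((Int -> Int) -> (a -> b))
step 3: unify f ~ c  [subst: {d:=Int, e:=((Int -> Int) -> (a -> b))} | 0 pending]
  bind f := c

Answer: d:=Int e:=((Int -> Int) -> (a -> b)) f:=c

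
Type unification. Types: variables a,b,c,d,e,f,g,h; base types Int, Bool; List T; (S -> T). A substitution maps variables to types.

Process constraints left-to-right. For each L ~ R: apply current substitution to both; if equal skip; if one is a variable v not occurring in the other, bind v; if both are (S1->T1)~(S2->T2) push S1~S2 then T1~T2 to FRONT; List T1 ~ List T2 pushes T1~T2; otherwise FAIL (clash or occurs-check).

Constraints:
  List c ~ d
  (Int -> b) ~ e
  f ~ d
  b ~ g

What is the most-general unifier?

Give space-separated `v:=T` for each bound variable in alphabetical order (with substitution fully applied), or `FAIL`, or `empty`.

step 1: unify List c ~ d  [subst: {-} | 3 pending]
  bind d := List c
step 2: unify (Int -> b) ~ e  [subst: {d:=List c} | 2 pending]
  bind e := (Int -> b)
step 3: unify f ~ List c  [subst: {d:=List c, e:=(Int -> b)} | 1 pending]
  bind f := List c
step 4: unify b ~ g  [subst: {d:=List c, e:=(Int -> b), f:=List c} | 0 pending]
  bind b := g

Answer: b:=g d:=List c e:=(Int -> g) f:=List c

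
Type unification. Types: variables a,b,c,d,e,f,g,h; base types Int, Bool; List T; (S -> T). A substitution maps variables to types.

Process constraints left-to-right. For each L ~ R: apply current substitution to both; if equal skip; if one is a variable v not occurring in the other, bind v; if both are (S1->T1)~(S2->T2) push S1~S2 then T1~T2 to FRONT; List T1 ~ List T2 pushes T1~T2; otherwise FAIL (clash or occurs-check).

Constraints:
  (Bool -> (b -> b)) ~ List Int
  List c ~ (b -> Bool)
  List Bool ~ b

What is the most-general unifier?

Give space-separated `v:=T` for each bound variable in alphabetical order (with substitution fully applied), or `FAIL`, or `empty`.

step 1: unify (Bool -> (b -> b)) ~ List Int  [subst: {-} | 2 pending]
  clash: (Bool -> (b -> b)) vs List Int

Answer: FAIL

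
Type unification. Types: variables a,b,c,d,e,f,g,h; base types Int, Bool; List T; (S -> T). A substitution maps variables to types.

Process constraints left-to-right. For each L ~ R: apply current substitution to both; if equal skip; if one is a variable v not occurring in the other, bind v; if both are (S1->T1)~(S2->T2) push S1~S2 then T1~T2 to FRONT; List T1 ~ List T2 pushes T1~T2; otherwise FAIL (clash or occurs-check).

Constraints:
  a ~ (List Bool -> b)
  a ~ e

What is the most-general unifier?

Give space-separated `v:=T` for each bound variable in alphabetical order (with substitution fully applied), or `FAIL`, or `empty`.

Answer: a:=(List Bool -> b) e:=(List Bool -> b)

Derivation:
step 1: unify a ~ (List Bool -> b)  [subst: {-} | 1 pending]
  bind a := (List Bool -> b)
step 2: unify (List Bool -> b) ~ e  [subst: {a:=(List Bool -> b)} | 0 pending]
  bind e := (List Bool -> b)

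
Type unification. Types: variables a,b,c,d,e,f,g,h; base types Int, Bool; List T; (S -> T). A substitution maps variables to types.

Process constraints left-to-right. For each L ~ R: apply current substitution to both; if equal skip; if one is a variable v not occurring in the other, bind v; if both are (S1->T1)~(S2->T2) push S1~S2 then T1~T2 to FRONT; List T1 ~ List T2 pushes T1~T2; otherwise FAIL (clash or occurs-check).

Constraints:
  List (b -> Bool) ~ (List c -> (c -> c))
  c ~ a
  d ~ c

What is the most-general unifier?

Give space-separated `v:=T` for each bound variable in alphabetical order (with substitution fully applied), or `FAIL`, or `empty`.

Answer: FAIL

Derivation:
step 1: unify List (b -> Bool) ~ (List c -> (c -> c))  [subst: {-} | 2 pending]
  clash: List (b -> Bool) vs (List c -> (c -> c))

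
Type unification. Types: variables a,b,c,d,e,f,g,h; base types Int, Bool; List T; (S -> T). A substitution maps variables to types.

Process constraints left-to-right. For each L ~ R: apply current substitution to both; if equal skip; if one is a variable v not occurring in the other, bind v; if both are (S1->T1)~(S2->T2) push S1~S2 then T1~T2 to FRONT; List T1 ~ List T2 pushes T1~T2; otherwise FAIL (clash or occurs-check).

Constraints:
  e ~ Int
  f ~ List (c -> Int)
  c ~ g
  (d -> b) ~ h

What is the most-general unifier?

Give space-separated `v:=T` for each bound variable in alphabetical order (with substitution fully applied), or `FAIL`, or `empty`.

Answer: c:=g e:=Int f:=List (g -> Int) h:=(d -> b)

Derivation:
step 1: unify e ~ Int  [subst: {-} | 3 pending]
  bind e := Int
step 2: unify f ~ List (c -> Int)  [subst: {e:=Int} | 2 pending]
  bind f := List (c -> Int)
step 3: unify c ~ g  [subst: {e:=Int, f:=List (c -> Int)} | 1 pending]
  bind c := g
step 4: unify (d -> b) ~ h  [subst: {e:=Int, f:=List (c -> Int), c:=g} | 0 pending]
  bind h := (d -> b)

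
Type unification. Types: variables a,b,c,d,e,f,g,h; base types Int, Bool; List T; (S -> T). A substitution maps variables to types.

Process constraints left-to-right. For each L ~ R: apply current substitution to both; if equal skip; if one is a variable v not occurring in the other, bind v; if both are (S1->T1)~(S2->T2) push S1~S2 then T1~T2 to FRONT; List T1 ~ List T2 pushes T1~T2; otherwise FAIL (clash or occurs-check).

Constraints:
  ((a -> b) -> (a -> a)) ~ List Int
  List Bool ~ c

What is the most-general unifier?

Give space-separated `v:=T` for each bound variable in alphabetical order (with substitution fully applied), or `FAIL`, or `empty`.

step 1: unify ((a -> b) -> (a -> a)) ~ List Int  [subst: {-} | 1 pending]
  clash: ((a -> b) -> (a -> a)) vs List Int

Answer: FAIL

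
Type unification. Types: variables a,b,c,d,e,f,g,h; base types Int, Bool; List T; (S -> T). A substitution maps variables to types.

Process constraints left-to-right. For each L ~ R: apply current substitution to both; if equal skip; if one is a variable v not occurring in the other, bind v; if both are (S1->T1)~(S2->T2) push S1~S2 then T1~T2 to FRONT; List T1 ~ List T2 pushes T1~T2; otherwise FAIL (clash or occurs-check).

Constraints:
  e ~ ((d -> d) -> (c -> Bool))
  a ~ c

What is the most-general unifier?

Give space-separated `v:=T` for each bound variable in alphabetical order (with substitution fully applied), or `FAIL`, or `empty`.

step 1: unify e ~ ((d -> d) -> (c -> Bool))  [subst: {-} | 1 pending]
  bind e := ((d -> d) -> (c -> Bool))
step 2: unify a ~ c  [subst: {e:=((d -> d) -> (c -> Bool))} | 0 pending]
  bind a := c

Answer: a:=c e:=((d -> d) -> (c -> Bool))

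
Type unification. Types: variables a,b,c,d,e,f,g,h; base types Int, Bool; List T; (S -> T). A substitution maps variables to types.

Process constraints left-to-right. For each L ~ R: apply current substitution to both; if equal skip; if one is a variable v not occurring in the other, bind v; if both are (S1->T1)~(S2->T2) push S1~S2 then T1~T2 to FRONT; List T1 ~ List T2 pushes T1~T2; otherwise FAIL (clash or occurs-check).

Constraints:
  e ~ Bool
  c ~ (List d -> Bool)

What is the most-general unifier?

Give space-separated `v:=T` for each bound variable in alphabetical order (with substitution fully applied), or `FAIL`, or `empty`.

Answer: c:=(List d -> Bool) e:=Bool

Derivation:
step 1: unify e ~ Bool  [subst: {-} | 1 pending]
  bind e := Bool
step 2: unify c ~ (List d -> Bool)  [subst: {e:=Bool} | 0 pending]
  bind c := (List d -> Bool)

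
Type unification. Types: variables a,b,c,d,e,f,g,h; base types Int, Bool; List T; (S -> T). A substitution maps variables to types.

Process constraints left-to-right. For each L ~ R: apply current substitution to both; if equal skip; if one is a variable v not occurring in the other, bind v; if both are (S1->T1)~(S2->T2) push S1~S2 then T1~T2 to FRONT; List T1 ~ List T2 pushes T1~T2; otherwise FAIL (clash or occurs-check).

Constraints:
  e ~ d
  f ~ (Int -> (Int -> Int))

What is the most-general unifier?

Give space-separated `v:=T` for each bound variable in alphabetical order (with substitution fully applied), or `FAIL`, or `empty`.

step 1: unify e ~ d  [subst: {-} | 1 pending]
  bind e := d
step 2: unify f ~ (Int -> (Int -> Int))  [subst: {e:=d} | 0 pending]
  bind f := (Int -> (Int -> Int))

Answer: e:=d f:=(Int -> (Int -> Int))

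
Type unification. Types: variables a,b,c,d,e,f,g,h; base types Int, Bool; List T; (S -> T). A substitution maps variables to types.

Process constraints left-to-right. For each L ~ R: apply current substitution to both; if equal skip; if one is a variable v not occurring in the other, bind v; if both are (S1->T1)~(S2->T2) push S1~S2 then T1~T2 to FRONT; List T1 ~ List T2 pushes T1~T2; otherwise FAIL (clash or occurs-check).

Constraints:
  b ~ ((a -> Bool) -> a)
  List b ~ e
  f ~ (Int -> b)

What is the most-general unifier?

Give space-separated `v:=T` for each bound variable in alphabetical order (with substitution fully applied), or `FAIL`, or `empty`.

Answer: b:=((a -> Bool) -> a) e:=List ((a -> Bool) -> a) f:=(Int -> ((a -> Bool) -> a))

Derivation:
step 1: unify b ~ ((a -> Bool) -> a)  [subst: {-} | 2 pending]
  bind b := ((a -> Bool) -> a)
step 2: unify List ((a -> Bool) -> a) ~ e  [subst: {b:=((a -> Bool) -> a)} | 1 pending]
  bind e := List ((a -> Bool) -> a)
step 3: unify f ~ (Int -> ((a -> Bool) -> a))  [subst: {b:=((a -> Bool) -> a), e:=List ((a -> Bool) -> a)} | 0 pending]
  bind f := (Int -> ((a -> Bool) -> a))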